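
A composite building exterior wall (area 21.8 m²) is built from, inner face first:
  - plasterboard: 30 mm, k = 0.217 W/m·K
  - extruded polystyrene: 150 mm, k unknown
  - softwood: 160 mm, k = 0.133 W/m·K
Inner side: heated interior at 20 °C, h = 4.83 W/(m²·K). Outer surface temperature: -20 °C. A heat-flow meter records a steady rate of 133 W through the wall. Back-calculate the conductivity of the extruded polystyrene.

k ≈ 0.03 W/(m·K)

Model the wall as resistances in series:
R_inner film = 1/(h_i·A) = 1/(4.83×21.8) = 0.009497 K/W
R_plasterboard = L/(kA) = 0.03/(0.217×21.8) = 0.006342 K/W
R_softwood = L/(kA) = 0.16/(0.133×21.8) = 0.05518 K/W
Sum of known resistances R_other = 0.07102 K/W
Total R = ΔT/Q = 40/133 = 0.3008 K/W
R_extruded polystyrene = R_total − R_other = 0.2297 K/W
k = L/(R·A) = 0.15/(0.2297×21.8)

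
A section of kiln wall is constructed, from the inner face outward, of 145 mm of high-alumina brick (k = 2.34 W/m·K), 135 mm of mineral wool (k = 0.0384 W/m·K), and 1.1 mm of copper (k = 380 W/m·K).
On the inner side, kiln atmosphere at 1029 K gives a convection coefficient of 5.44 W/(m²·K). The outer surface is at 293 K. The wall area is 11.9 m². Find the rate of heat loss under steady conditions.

Treating each layer as a thermal resistance in series:
R_inner film = 1/(h_i·A) = 1/(5.44×11.9) = 0.01545 K/W
R_high-alumina brick = L/(kA) = 0.145/(2.34×11.9) = 0.005207 K/W
R_mineral wool = L/(kA) = 0.135/(0.0384×11.9) = 0.2954 K/W
R_copper = L/(kA) = 0.0011/(380×11.9) = 2.433×10^-7 K/W
R_total = 0.3161 K/W
Q = ΔT / R_total = 736 / 0.3161

Q ≈ 2330 W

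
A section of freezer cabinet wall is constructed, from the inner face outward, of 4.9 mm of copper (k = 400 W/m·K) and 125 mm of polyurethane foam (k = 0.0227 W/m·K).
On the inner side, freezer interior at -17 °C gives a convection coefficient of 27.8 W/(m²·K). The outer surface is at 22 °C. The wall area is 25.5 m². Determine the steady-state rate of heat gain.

Q ≈ 179 W

Treating each layer as a thermal resistance in series:
R_inner film = 1/(h_i·A) = 1/(27.8×25.5) = 0.001411 K/W
R_copper = L/(kA) = 0.0049/(400×25.5) = 4.804×10^-7 K/W
R_polyurethane foam = L/(kA) = 0.125/(0.0227×25.5) = 0.2159 K/W
R_total = 0.2174 K/W
Q = ΔT / R_total = 39 / 0.2174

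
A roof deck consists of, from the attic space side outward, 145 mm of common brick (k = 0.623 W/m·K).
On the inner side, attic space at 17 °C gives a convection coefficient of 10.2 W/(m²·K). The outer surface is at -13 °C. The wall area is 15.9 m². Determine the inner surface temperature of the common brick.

Series thermal resistances:
R_inner film = 1/(h_i·A) = 1/(10.2×15.9) = 0.006166 K/W
R_common brick = L/(kA) = 0.145/(0.623×15.9) = 0.01464 K/W
R_total = 0.0208 K/W;  Q = ΔT/R_total = 30/0.0208 = 1442 W
T_interface = T_inner − Q·ΣR(inner→interface) = 17 − 1440×0.006166

T ≈ 8.11 °C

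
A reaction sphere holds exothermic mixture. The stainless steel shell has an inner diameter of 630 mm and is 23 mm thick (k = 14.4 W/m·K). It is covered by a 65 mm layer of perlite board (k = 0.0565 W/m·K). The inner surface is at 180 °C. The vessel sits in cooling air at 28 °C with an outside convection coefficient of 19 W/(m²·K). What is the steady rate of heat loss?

Radial (spherical) resistances in series:
R_stainless steel shell = (1/0.315 − 1/0.338)/(4π×14.4) = 0.001194 K/W
R_perlite board = (1/0.338 − 1/0.403)/(4π×0.0565) = 0.6721 K/W
R_outer film = 1/(h·4πr_o²) = 1/(19×4π×0.403²) = 0.02579 K/W
R_total = 0.6991 K/W
Q = ΔT/R_total = 152/0.6991

Q ≈ 217 W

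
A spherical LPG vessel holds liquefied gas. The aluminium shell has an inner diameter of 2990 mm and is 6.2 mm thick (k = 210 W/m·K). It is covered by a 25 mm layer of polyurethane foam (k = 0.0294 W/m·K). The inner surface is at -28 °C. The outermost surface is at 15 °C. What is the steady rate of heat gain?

Each spherical layer contributes R = (1/r_i − 1/r_o)/(4πk):
R_aluminium shell = (1/1.495 − 1/1.5012)/(4π×210) = 1.047×10^-6 K/W
R_polyurethane foam = (1/1.5012 − 1/1.5262)/(4π×0.0294) = 0.02953 K/W
R_total = 0.02954 K/W
Q = ΔT/R_total = 43/0.02954

Q ≈ 1460 W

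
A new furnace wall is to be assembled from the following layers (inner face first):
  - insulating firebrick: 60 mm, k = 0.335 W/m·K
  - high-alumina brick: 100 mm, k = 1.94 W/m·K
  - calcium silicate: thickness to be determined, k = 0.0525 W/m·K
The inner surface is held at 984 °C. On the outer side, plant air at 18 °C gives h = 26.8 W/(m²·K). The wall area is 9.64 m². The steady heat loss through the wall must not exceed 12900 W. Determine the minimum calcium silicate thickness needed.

Treating each layer as a thermal resistance in series:
R_insulating firebrick = L/(kA) = 0.06/(0.335×9.64) = 0.01858 K/W
R_high-alumina brick = L/(kA) = 0.1/(1.94×9.64) = 0.005347 K/W
R_outer film = 1/(h_o·A) = 1/(26.8×9.64) = 0.003871 K/W
Sum of the known resistances R_other = 0.0278 K/W
Required total resistance R_tot = ΔT/Q_allow = 966/12900 = 0.07488 K/W
R_calcium silicate = R_tot − R_other = 0.04709 K/W
L = R·k·A = 0.04709×0.0525×9.64

L ≈ 23.8 mm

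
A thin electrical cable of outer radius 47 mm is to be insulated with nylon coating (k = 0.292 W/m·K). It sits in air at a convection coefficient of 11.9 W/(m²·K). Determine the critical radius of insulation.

For a cylinder r_cr = k/h = 0.292/11.9
r_cr = 24.5 mm; since the bare radius (47 mm) is above r_cr, any added insulation will reduce heat loss.

r_cr ≈ 24.5 mm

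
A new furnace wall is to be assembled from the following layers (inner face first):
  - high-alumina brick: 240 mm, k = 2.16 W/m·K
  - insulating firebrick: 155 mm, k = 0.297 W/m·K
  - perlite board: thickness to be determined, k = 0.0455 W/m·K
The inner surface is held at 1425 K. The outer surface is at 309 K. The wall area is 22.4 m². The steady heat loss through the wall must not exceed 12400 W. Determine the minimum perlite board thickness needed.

L ≈ 62.9 mm

Using the resistance-network approach (series):
R_high-alumina brick = L/(kA) = 0.24/(2.16×22.4) = 0.00496 K/W
R_insulating firebrick = L/(kA) = 0.155/(0.297×22.4) = 0.0233 K/W
Sum of the known resistances R_other = 0.02826 K/W
Required total resistance R_tot = ΔT/Q_allow = 1116/12400 = 0.09 K/W
R_perlite board = R_tot − R_other = 0.06174 K/W
L = R·k·A = 0.06174×0.0455×22.4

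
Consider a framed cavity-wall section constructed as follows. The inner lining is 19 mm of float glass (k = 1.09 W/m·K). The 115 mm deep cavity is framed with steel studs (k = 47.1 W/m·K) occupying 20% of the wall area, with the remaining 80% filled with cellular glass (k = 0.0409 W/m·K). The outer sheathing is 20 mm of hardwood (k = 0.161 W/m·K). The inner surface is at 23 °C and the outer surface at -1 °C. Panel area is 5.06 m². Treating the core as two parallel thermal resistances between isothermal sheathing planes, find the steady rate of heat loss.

Sheathing layers in series; stud and cavity paths in parallel between them.
R_inner = 0.019/(1.09×5.06) = 0.003445 K/W
R_stud  = 0.115/(47.1×0.2×5.06) = 0.002413 K/W
R_cav   = 0.115/(0.0409×0.8×5.06) = 0.6946 K/W
1/R_core = 1/R_stud + 1/R_cav → R_core = 0.002404 K/W
R_outer = 0.02/(0.161×5.06) = 0.02455 K/W
R_total = 0.0304 K/W
Q = ΔT/R_total = 24/0.0304

Q ≈ 789 W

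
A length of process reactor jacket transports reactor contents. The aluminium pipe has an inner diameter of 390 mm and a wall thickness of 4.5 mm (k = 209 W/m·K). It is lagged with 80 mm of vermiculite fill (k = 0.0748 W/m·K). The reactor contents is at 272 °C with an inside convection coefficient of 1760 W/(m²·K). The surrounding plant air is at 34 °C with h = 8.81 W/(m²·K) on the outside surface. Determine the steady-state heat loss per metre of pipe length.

Radial resistances (cylindrical: R_cond = ln(r_o/r_i)/(2πkL), R_conv = 1/(h·2πrL)):
R_inner film = 1/(h_i·2πr₁L) = 1/(1760×2π×0.195×1) = 4.637×10^-4 K/W
R_aluminium pipe wall = ln(199.5/195)/(2π×209×1) = 1.737×10^-5 K/W
R_vermiculite fill = ln(279.5/199.5)/(2π×0.0748×1) = 0.7174 K/W
R_outer film = 1/(h_o·2πr_oL) = 1/(8.81×2π×0.2795×1) = 0.06463 K/W
R_total = 0.7826 K/W
Q = ΔT/R_total = 238/0.7826

q′ ≈ 304 W/m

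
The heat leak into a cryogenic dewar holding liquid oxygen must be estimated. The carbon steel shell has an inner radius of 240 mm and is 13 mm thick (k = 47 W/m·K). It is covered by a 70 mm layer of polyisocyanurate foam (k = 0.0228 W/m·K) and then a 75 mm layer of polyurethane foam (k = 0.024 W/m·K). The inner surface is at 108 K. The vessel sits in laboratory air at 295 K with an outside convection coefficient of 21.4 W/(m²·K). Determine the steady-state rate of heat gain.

Radial (spherical) resistances in series:
R_carbon steel shell = (1/0.24 − 1/0.253)/(4π×47) = 3.625×10^-4 K/W
R_polyisocyanurate foam = (1/0.253 − 1/0.323)/(4π×0.0228) = 2.99 K/W
R_polyurethane foam = (1/0.323 − 1/0.398)/(4π×0.024) = 1.934 K/W
R_outer film = 1/(h·4πr_o²) = 1/(21.4×4π×0.398²) = 0.02348 K/W
R_total = 4.948 K/W
Q = ΔT/R_total = 187/4.948

Q ≈ 37.8 W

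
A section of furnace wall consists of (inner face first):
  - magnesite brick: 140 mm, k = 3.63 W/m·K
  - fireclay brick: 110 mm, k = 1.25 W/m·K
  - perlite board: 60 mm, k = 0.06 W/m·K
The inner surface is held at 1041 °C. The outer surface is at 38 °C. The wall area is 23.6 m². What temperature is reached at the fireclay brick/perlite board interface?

Treating each layer as a thermal resistance in series:
R_magnesite brick = L/(kA) = 0.14/(3.63×23.6) = 0.001634 K/W
R_fireclay brick = L/(kA) = 0.11/(1.25×23.6) = 0.003729 K/W
R_perlite board = L/(kA) = 0.06/(0.06×23.6) = 0.04237 K/W
R_total = 0.04774 K/W;  Q = ΔT/R_total = 1003/0.04774 = 21010 W
T_interface = T_inner − Q·ΣR(inner→interface) = 1041 − 21000×0.005363

T ≈ 928 °C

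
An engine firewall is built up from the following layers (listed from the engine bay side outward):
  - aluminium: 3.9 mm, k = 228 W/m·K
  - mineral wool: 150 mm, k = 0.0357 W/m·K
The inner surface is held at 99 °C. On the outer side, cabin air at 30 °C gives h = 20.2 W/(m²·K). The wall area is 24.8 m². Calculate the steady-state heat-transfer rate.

Q ≈ 403 W

Using the resistance-network approach (series):
R_aluminium = L/(kA) = 0.0039/(228×24.8) = 6.897×10^-7 K/W
R_mineral wool = L/(kA) = 0.15/(0.0357×24.8) = 0.1694 K/W
R_outer film = 1/(h_o·A) = 1/(20.2×24.8) = 0.001996 K/W
R_total = 0.1714 K/W
Q = ΔT / R_total = 69 / 0.1714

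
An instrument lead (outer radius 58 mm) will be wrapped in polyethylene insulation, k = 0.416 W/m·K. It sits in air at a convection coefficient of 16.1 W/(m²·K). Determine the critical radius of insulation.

For a cylinder r_cr = k/h = 0.416/16.1
r_cr = 25.8 mm; since the bare radius (58 mm) is above r_cr, any added insulation will reduce heat loss.

r_cr ≈ 25.8 mm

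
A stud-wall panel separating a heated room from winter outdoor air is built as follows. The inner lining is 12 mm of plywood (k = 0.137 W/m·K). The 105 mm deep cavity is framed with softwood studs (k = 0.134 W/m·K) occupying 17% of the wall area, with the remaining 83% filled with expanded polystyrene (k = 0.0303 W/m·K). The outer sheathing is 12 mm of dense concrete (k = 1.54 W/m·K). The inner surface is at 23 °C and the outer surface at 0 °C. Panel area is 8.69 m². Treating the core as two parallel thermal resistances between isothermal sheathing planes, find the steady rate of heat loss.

Q ≈ 87.4 W

Sheathing layers in series; stud and cavity paths in parallel between them.
R_inner = 0.012/(0.137×8.69) = 0.01008 K/W
R_stud  = 0.105/(0.134×0.17×8.69) = 0.5304 K/W
R_cav   = 0.105/(0.0303×0.83×8.69) = 0.4805 K/W
1/R_core = 1/R_stud + 1/R_cav → R_core = 0.2521 K/W
R_outer = 0.012/(1.54×8.69) = 8.967×10^-4 K/W
R_total = 0.2631 K/W
Q = ΔT/R_total = 23/0.2631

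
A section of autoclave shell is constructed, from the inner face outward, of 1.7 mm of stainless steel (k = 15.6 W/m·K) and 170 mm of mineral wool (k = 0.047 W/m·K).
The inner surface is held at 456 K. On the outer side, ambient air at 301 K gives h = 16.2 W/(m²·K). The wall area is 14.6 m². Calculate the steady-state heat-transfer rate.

Series thermal resistances:
R_stainless steel = L/(kA) = 0.0017/(15.6×14.6) = 7.464×10^-6 K/W
R_mineral wool = L/(kA) = 0.17/(0.047×14.6) = 0.2477 K/W
R_outer film = 1/(h_o·A) = 1/(16.2×14.6) = 0.004228 K/W
R_total = 0.252 K/W
Q = ΔT / R_total = 155 / 0.252

Q ≈ 615 W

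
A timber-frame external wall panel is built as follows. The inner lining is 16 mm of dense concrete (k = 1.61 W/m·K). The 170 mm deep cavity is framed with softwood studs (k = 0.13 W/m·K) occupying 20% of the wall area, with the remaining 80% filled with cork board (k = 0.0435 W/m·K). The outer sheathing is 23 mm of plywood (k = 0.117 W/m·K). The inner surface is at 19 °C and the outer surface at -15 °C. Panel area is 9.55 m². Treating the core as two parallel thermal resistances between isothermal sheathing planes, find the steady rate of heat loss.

Q ≈ 108 W

Sheathing layers in series; stud and cavity paths in parallel between them.
R_inner = 0.016/(1.61×9.55) = 0.001041 K/W
R_stud  = 0.17/(0.13×0.2×9.55) = 0.6847 K/W
R_cav   = 0.17/(0.0435×0.8×9.55) = 0.5115 K/W
1/R_core = 1/R_stud + 1/R_cav → R_core = 0.2928 K/W
R_outer = 0.023/(0.117×9.55) = 0.02058 K/W
R_total = 0.3144 K/W
Q = ΔT/R_total = 34/0.3144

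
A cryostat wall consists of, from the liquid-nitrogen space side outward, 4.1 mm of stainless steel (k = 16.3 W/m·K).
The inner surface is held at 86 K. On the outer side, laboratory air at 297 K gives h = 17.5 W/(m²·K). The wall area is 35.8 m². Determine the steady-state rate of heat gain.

Q ≈ 132000 W

Model the wall as resistances in series:
R_stainless steel = L/(kA) = 0.0041/(16.3×35.8) = 7.026×10^-6 K/W
R_outer film = 1/(h_o·A) = 1/(17.5×35.8) = 0.001596 K/W
R_total = 0.001603 K/W
Q = ΔT / R_total = 211 / 0.001603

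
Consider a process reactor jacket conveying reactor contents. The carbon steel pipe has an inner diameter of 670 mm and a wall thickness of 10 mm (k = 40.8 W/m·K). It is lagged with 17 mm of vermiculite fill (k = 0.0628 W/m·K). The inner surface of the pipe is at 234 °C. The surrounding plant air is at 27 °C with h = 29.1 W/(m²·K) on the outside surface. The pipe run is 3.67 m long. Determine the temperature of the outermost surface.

Cylindrical conduction, so R = ln(r₂/r₁)/(2πkL) per layer, in series:
R_carbon steel pipe wall = ln(345/335)/(2π×40.8×3.67) = 3.126×10^-5 K/W
R_vermiculite fill = ln(362/345)/(2π×0.0628×3.67) = 0.03322 K/W
R_outer film = 1/(h_o·2πr_oL) = 1/(29.1×2π×0.362×3.67) = 0.004117 K/W
R_total = 0.03736 K/W
Q = ΔT/R_total = 207/0.03736
Q = 5540 W
T_interface = T_inner − Q·ΣR(inner→interface) = 234 − 5540×0.03325

T ≈ 49.8 °C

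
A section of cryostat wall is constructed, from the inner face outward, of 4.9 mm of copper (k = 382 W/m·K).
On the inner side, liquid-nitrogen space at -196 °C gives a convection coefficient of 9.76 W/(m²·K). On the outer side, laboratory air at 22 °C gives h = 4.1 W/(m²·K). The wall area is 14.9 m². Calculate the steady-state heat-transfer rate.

Treating each layer as a thermal resistance in series:
R_inner film = 1/(h_i·A) = 1/(9.76×14.9) = 0.006876 K/W
R_copper = L/(kA) = 0.0049/(382×14.9) = 8.609×10^-7 K/W
R_outer film = 1/(h_o·A) = 1/(4.1×14.9) = 0.01637 K/W
R_total = 0.02325 K/W
Q = ΔT / R_total = 218 / 0.02325

Q ≈ 9380 W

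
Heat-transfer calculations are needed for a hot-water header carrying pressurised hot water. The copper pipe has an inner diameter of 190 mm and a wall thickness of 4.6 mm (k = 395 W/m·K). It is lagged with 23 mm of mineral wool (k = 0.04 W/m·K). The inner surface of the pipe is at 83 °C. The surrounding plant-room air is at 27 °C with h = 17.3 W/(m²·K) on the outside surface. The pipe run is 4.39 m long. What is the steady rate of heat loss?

For a radial system each layer contributes R = ln(r_out/r_in)/(2πkL); films add R = 1/(hA).
R_copper pipe wall = ln(99.6/95)/(2π×395×4.39) = 4.34×10^-6 K/W
R_mineral wool = ln(122.6/99.6)/(2π×0.04×4.39) = 0.1883 K/W
R_outer film = 1/(h_o·2πr_oL) = 1/(17.3×2π×0.1226×4.39) = 0.01709 K/W
R_total = 0.2054 K/W
Q = ΔT/R_total = 56/0.2054

Q ≈ 273 W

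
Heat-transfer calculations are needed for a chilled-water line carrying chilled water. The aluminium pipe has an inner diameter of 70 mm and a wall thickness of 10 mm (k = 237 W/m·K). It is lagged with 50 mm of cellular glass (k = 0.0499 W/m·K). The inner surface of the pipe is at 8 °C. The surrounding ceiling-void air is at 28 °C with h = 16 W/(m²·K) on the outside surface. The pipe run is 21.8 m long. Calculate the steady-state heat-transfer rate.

For a radial system each layer contributes R = ln(r_out/r_in)/(2πkL); films add R = 1/(hA).
R_aluminium pipe wall = ln(45/35)/(2π×237×21.8) = 7.742×10^-6 K/W
R_cellular glass = ln(95/45)/(2π×0.0499×21.8) = 0.1093 K/W
R_outer film = 1/(h_o·2πr_oL) = 1/(16×2π×0.095×21.8) = 0.004803 K/W
R_total = 0.1141 K/W
Q = ΔT/R_total = 20/0.1141

Q ≈ 175 W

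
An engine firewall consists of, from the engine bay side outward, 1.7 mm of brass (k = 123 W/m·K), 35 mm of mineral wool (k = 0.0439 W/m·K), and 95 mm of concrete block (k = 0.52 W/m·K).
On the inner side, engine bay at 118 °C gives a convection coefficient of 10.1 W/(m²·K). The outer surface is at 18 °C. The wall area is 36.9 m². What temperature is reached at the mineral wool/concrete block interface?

T ≈ 34.9 °C

Treating each layer as a thermal resistance in series:
R_inner film = 1/(h_i·A) = 1/(10.1×36.9) = 0.002683 K/W
R_brass = L/(kA) = 0.0017/(123×36.9) = 3.746×10^-7 K/W
R_mineral wool = L/(kA) = 0.035/(0.0439×36.9) = 0.02161 K/W
R_concrete block = L/(kA) = 0.095/(0.52×36.9) = 0.004951 K/W
R_total = 0.02924 K/W;  Q = ΔT/R_total = 100/0.02924 = 3420 W
T_interface = T_inner − Q·ΣR(inner→interface) = 118 − 3420×0.02429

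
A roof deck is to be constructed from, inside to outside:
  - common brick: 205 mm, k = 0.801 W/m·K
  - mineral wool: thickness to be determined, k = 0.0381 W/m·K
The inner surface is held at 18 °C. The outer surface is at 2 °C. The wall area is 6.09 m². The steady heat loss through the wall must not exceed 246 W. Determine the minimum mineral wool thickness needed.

Model the wall as resistances in series:
R_common brick = L/(kA) = 0.205/(0.801×6.09) = 0.04202 K/W
Sum of the known resistances R_other = 0.04202 K/W
Required total resistance R_tot = ΔT/Q_allow = 16/246 = 0.06504 K/W
R_mineral wool = R_tot − R_other = 0.02302 K/W
L = R·k·A = 0.02302×0.0381×6.09

L ≈ 5.34 mm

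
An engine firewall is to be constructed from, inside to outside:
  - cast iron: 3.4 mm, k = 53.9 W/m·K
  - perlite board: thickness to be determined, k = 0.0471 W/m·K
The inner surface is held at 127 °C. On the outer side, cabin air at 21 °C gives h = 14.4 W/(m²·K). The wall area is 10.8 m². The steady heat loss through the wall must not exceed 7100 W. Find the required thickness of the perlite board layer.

L ≈ 4.32 mm

Using the resistance-network approach (series):
R_cast iron = L/(kA) = 0.0034/(53.9×10.8) = 5.841×10^-6 K/W
R_outer film = 1/(h_o·A) = 1/(14.4×10.8) = 0.00643 K/W
Sum of the known resistances R_other = 0.006436 K/W
Required total resistance R_tot = ΔT/Q_allow = 106/7100 = 0.01493 K/W
R_perlite board = R_tot − R_other = 0.008494 K/W
L = R·k·A = 0.008494×0.0471×10.8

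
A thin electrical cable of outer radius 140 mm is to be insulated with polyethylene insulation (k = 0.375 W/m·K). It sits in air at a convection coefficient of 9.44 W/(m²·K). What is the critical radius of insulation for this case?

For a cylinder r_cr = k/h = 0.375/9.44
r_cr = 39.7 mm; since the bare radius (140 mm) is above r_cr, any added insulation will reduce heat loss.

r_cr ≈ 39.7 mm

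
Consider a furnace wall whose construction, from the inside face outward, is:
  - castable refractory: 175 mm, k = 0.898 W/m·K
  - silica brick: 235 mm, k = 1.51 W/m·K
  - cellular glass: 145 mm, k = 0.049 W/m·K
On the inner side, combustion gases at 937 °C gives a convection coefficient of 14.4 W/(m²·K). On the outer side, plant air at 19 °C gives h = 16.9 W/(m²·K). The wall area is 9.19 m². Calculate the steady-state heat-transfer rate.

Q ≈ 2450 W

Using the resistance-network approach (series):
R_inner film = 1/(h_i·A) = 1/(14.4×9.19) = 0.007557 K/W
R_castable refractory = L/(kA) = 0.175/(0.898×9.19) = 0.02121 K/W
R_silica brick = L/(kA) = 0.235/(1.51×9.19) = 0.01693 K/W
R_cellular glass = L/(kA) = 0.145/(0.049×9.19) = 0.322 K/W
R_outer film = 1/(h_o·A) = 1/(16.9×9.19) = 0.006439 K/W
R_total = 0.3741 K/W
Q = ΔT / R_total = 918 / 0.3741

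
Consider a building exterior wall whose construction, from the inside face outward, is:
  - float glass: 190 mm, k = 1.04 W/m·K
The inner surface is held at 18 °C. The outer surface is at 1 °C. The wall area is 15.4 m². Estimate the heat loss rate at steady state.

Model the wall as resistances in series:
R_float glass = L/(kA) = 0.19/(1.04×15.4) = 0.01186 K/W
R_total = 0.01186 K/W
Q = ΔT / R_total = 17 / 0.01186

Q ≈ 1430 W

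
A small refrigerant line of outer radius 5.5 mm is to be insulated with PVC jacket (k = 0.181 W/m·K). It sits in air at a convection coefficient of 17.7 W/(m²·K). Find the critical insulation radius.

For a cylinder r_cr = k/h = 0.181/17.7
r_cr = 10.2 mm; since the bare radius (5.5 mm) is below r_cr, adding a thin layer of insulation will *increase* heat loss.

r_cr ≈ 10.2 mm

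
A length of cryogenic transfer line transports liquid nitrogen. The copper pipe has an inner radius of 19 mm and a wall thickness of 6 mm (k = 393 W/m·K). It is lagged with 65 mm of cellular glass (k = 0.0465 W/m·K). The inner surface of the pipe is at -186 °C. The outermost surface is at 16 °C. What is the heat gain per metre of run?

q′ ≈ 46.1 W/m

Cylindrical conduction, so R = ln(r₂/r₁)/(2πkL) per layer, in series:
R_copper pipe wall = ln(25/19)/(2π×393×1) = 1.111×10^-4 K/W
R_cellular glass = ln(90/25)/(2π×0.0465×1) = 4.384 K/W
R_total = 4.384 K/W
Q = ΔT/R_total = 202/4.384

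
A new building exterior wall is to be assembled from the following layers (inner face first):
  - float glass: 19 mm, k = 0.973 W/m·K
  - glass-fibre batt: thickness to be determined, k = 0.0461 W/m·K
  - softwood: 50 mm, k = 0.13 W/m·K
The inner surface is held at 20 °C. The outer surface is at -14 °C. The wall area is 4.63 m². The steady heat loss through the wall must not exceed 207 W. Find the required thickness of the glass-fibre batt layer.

Thermal resistances in series:
R_float glass = L/(kA) = 0.019/(0.973×4.63) = 0.004218 K/W
R_softwood = L/(kA) = 0.05/(0.13×4.63) = 0.08307 K/W
Sum of the known resistances R_other = 0.08729 K/W
Required total resistance R_tot = ΔT/Q_allow = 34/207 = 0.1643 K/W
R_glass-fibre batt = R_tot − R_other = 0.07696 K/W
L = R·k·A = 0.07696×0.0461×4.63

L ≈ 16.4 mm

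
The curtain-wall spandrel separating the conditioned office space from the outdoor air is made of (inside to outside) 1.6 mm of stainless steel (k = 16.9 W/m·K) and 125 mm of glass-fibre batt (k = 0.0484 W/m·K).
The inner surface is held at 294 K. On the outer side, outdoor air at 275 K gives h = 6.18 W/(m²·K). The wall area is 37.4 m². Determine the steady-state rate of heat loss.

Q ≈ 259 W

Series thermal resistances:
R_stainless steel = L/(kA) = 0.0016/(16.9×37.4) = 2.531×10^-6 K/W
R_glass-fibre batt = L/(kA) = 0.125/(0.0484×37.4) = 0.06905 K/W
R_outer film = 1/(h_o·A) = 1/(6.18×37.4) = 0.004327 K/W
R_total = 0.07338 K/W
Q = ΔT / R_total = 19 / 0.07338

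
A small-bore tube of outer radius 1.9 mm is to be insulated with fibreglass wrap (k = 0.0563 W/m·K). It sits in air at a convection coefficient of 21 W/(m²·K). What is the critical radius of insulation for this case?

For a cylinder r_cr = k/h = 0.0563/21
r_cr = 2.68 mm; since the bare radius (1.9 mm) is below r_cr, adding a thin layer of insulation will *increase* heat loss.

r_cr ≈ 2.68 mm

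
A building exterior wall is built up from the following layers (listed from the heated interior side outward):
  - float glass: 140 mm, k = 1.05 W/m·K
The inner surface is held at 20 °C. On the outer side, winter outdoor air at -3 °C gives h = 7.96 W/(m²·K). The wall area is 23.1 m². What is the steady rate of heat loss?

Model the wall as resistances in series:
R_float glass = L/(kA) = 0.14/(1.05×23.1) = 0.005772 K/W
R_outer film = 1/(h_o·A) = 1/(7.96×23.1) = 0.005438 K/W
R_total = 0.01121 K/W
Q = ΔT / R_total = 23 / 0.01121

Q ≈ 2050 W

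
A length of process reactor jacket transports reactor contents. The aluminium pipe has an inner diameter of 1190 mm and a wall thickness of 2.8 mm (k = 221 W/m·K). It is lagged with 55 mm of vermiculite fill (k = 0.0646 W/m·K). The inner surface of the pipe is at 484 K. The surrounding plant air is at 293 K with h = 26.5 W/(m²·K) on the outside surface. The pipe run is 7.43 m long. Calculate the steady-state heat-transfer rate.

Per-layer cylindrical resistances, series-summed:
R_aluminium pipe wall = ln(597.8/595)/(2π×221×7.43) = 4.551×10^-7 K/W
R_vermiculite fill = ln(652.8/597.8)/(2π×0.0646×7.43) = 0.02918 K/W
R_outer film = 1/(h_o·2πr_oL) = 1/(26.5×2π×0.6528×7.43) = 0.001238 K/W
R_total = 0.03042 K/W
Q = ΔT/R_total = 191/0.03042

Q ≈ 6280 W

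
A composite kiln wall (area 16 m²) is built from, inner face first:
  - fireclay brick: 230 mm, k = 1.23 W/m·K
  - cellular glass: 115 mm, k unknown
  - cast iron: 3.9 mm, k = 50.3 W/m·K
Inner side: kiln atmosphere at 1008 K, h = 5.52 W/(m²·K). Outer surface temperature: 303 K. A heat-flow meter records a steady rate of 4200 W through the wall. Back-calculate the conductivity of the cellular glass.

Treating each layer as a thermal resistance in series:
R_inner film = 1/(h_i·A) = 1/(5.52×16) = 0.01132 K/W
R_fireclay brick = L/(kA) = 0.23/(1.23×16) = 0.01169 K/W
R_cast iron = L/(kA) = 0.0039/(50.3×16) = 4.846×10^-6 K/W
Sum of known resistances R_other = 0.02301 K/W
Total R = ΔT/Q = 705/4200 = 0.1679 K/W
R_cellular glass = R_total − R_other = 0.1448 K/W
k = L/(R·A) = 0.115/(0.1448×16)

k ≈ 0.0496 W/(m·K)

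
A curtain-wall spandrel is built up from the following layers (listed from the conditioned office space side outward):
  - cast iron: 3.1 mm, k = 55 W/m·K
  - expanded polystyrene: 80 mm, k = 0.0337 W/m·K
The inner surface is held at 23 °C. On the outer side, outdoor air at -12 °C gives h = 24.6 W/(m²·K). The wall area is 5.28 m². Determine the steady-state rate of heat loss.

Q ≈ 76.5 W

Series thermal resistances:
R_cast iron = L/(kA) = 0.0031/(55×5.28) = 1.067×10^-5 K/W
R_expanded polystyrene = L/(kA) = 0.08/(0.0337×5.28) = 0.4496 K/W
R_outer film = 1/(h_o·A) = 1/(24.6×5.28) = 0.007699 K/W
R_total = 0.4573 K/W
Q = ΔT / R_total = 35 / 0.4573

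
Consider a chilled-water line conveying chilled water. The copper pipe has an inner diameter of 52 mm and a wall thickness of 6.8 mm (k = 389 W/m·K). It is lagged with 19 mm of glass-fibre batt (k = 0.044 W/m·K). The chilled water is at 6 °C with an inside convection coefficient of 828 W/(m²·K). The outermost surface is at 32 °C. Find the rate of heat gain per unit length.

q′ ≈ 15.7 W/m

Treating each annulus and film as a series resistance:
R_inner film = 1/(h_i·2πr₁L) = 1/(828×2π×0.026×1) = 0.007393 K/W
R_copper pipe wall = ln(32.8/26)/(2π×389×1) = 9.506×10^-5 K/W
R_glass-fibre batt = ln(51.8/32.8)/(2π×0.044×1) = 1.653 K/W
R_total = 1.66 K/W
Q = ΔT/R_total = 26/1.66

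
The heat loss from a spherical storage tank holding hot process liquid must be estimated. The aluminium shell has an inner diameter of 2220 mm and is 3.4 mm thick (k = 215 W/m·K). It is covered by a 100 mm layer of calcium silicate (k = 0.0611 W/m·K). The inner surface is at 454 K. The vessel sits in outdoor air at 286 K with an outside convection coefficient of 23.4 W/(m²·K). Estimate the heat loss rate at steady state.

Radial (spherical) resistances in series:
R_aluminium shell = (1/1.11 − 1/1.1134)/(4π×215) = 1.018×10^-6 K/W
R_calcium silicate = (1/1.1134 − 1/1.2134)/(4π×0.0611) = 0.0964 K/W
R_outer film = 1/(h·4πr_o²) = 1/(23.4×4π×1.2134²) = 0.00231 K/W
R_total = 0.09871 K/W
Q = ΔT/R_total = 168/0.09871

Q ≈ 1700 W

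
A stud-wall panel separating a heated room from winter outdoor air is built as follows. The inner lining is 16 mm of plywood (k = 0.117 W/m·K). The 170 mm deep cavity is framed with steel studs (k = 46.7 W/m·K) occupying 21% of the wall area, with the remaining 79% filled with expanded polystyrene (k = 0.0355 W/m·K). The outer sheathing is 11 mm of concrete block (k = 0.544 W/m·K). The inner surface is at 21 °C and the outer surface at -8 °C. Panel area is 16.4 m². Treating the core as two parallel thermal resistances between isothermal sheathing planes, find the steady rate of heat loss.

Q ≈ 2730 W

Sheathing layers in series; stud and cavity paths in parallel between them.
R_inner = 0.016/(0.117×16.4) = 0.008339 K/W
R_stud  = 0.17/(46.7×0.21×16.4) = 0.001057 K/W
R_cav   = 0.17/(0.0355×0.79×16.4) = 0.3696 K/W
1/R_core = 1/R_stud + 1/R_cav → R_core = 0.001054 K/W
R_outer = 0.011/(0.544×16.4) = 0.001233 K/W
R_total = 0.01063 K/W
Q = ΔT/R_total = 29/0.01063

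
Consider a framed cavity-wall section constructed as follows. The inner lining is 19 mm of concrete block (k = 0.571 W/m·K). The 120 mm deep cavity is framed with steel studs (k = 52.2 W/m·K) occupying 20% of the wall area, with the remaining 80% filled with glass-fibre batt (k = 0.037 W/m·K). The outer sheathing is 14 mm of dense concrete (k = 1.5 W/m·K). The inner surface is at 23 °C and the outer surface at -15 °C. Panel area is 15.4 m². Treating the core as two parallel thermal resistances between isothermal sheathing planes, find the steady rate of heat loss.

Sheathing layers in series; stud and cavity paths in parallel between them.
R_inner = 0.019/(0.571×15.4) = 0.002161 K/W
R_stud  = 0.12/(52.2×0.2×15.4) = 7.464×10^-4 K/W
R_cav   = 0.12/(0.037×0.8×15.4) = 0.2633 K/W
1/R_core = 1/R_stud + 1/R_cav → R_core = 7.443×10^-4 K/W
R_outer = 0.014/(1.5×15.4) = 6.061×10^-4 K/W
R_total = 0.003511 K/W
Q = ΔT/R_total = 38/0.003511

Q ≈ 10800 W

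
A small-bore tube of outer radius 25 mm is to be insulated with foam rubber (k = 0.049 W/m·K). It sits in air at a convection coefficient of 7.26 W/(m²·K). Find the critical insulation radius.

r_cr ≈ 6.75 mm

For a cylinder r_cr = k/h = 0.049/7.26
r_cr = 6.75 mm; since the bare radius (25 mm) is above r_cr, any added insulation will reduce heat loss.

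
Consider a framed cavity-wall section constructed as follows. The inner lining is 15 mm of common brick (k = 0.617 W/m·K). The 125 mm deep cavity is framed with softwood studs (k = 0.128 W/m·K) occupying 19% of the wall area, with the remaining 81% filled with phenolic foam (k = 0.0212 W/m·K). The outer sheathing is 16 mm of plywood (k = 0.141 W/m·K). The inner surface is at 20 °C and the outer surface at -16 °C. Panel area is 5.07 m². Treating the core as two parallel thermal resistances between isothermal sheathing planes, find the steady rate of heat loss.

Q ≈ 57.9 W

Sheathing layers in series; stud and cavity paths in parallel between them.
R_inner = 0.015/(0.617×5.07) = 0.004795 K/W
R_stud  = 0.125/(0.128×0.19×5.07) = 1.014 K/W
R_cav   = 0.125/(0.0212×0.81×5.07) = 1.436 K/W
1/R_core = 1/R_stud + 1/R_cav → R_core = 0.5942 K/W
R_outer = 0.016/(0.141×5.07) = 0.02238 K/W
R_total = 0.6214 K/W
Q = ΔT/R_total = 36/0.6214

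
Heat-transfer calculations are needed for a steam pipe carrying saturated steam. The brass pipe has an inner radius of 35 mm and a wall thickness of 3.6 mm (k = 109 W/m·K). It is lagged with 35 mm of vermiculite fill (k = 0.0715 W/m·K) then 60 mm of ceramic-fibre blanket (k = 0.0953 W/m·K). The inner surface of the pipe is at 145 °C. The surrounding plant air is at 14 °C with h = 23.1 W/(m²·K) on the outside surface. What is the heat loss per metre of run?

q′ ≈ 52.7 W/m

Per-layer cylindrical resistances, series-summed:
R_brass pipe wall = ln(38.6/35)/(2π×109×1) = 1.43×10^-4 K/W
R_vermiculite fill = ln(73.6/38.6)/(2π×0.0715×1) = 1.437 K/W
R_ceramic-fibre blanket = ln(133.6/73.6)/(2π×0.0953×1) = 0.9957 K/W
R_outer film = 1/(h_o·2πr_oL) = 1/(23.1×2π×0.1336×1) = 0.05157 K/W
R_total = 2.484 K/W
Q = ΔT/R_total = 131/2.484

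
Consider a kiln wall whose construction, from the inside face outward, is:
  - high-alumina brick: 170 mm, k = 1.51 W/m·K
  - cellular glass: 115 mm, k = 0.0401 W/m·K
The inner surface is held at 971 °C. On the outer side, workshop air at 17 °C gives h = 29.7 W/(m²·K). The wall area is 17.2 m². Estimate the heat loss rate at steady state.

Thermal resistances in series:
R_high-alumina brick = L/(kA) = 0.17/(1.51×17.2) = 0.006546 K/W
R_cellular glass = L/(kA) = 0.115/(0.0401×17.2) = 0.1667 K/W
R_outer film = 1/(h_o·A) = 1/(29.7×17.2) = 0.001958 K/W
R_total = 0.1752 K/W
Q = ΔT / R_total = 954 / 0.1752

Q ≈ 5440 W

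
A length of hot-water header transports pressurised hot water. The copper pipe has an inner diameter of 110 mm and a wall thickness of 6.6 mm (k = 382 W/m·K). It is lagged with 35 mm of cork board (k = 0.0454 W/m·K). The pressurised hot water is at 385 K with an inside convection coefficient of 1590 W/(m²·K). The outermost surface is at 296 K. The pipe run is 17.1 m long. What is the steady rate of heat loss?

Radial resistances (cylindrical: R_cond = ln(r_o/r_i)/(2πkL), R_conv = 1/(h·2πrL)):
R_inner film = 1/(h_i·2πr₁L) = 1/(1590×2π×0.055×17.1) = 1.064×10^-4 K/W
R_copper pipe wall = ln(61.6/55)/(2π×382×17.1) = 2.761×10^-6 K/W
R_cork board = ln(96.6/61.6)/(2π×0.0454×17.1) = 0.09224 K/W
R_total = 0.09235 K/W
Q = ΔT/R_total = 89/0.09235

Q ≈ 964 W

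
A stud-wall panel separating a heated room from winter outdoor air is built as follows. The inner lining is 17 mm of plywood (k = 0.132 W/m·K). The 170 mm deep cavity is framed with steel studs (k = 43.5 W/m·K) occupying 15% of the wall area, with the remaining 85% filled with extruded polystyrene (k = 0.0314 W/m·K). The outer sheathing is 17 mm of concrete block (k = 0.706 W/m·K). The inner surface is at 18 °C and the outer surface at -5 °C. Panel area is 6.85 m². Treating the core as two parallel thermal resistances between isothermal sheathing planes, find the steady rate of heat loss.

Sheathing layers in series; stud and cavity paths in parallel between them.
R_inner = 0.017/(0.132×6.85) = 0.0188 K/W
R_stud  = 0.17/(43.5×0.15×6.85) = 0.003803 K/W
R_cav   = 0.17/(0.0314×0.85×6.85) = 0.9298 K/W
1/R_core = 1/R_stud + 1/R_cav → R_core = 0.003788 K/W
R_outer = 0.017/(0.706×6.85) = 0.003515 K/W
R_total = 0.0261 K/W
Q = ΔT/R_total = 23/0.0261

Q ≈ 881 W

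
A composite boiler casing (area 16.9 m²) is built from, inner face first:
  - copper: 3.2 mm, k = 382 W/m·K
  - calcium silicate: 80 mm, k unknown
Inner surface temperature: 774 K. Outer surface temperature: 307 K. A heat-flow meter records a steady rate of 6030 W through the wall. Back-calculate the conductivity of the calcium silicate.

k ≈ 0.0611 W/(m·K)

Thermal resistances in series:
R_copper = L/(kA) = 0.0032/(382×16.9) = 4.957×10^-7 K/W
Sum of known resistances R_other = 4.957×10^-7 K/W
Total R = ΔT/Q = 467/6030 = 0.07745 K/W
R_calcium silicate = R_total − R_other = 0.07745 K/W
k = L/(R·A) = 0.08/(0.07745×16.9)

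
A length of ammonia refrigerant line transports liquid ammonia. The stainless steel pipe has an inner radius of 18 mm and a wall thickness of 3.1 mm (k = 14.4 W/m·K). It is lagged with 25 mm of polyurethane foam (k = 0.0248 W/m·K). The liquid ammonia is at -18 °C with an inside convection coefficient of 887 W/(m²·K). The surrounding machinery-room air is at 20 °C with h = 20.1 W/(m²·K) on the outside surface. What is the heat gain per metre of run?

Treating each annulus and film as a series resistance:
R_inner film = 1/(h_i·2πr₁L) = 1/(887×2π×0.018×1) = 0.009968 K/W
R_stainless steel pipe wall = ln(21.1/18)/(2π×14.4×1) = 0.001756 K/W
R_polyurethane foam = ln(46.1/21.1)/(2π×0.0248×1) = 5.016 K/W
R_outer film = 1/(h_o·2πr_oL) = 1/(20.1×2π×0.0461×1) = 0.1718 K/W
R_total = 5.199 K/W
Q = ΔT/R_total = 38/5.199

q′ ≈ 7.31 W/m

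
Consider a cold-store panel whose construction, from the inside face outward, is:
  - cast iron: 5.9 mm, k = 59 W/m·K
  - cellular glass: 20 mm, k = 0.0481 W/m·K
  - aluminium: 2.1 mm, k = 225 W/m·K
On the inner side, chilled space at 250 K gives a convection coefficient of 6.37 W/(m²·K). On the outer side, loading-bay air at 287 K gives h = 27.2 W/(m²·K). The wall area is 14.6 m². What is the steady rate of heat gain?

Thermal resistances in series:
R_inner film = 1/(h_i·A) = 1/(6.37×14.6) = 0.01075 K/W
R_cast iron = L/(kA) = 0.0059/(59×14.6) = 6.849×10^-6 K/W
R_cellular glass = L/(kA) = 0.02/(0.0481×14.6) = 0.02848 K/W
R_aluminium = L/(kA) = 0.0021/(225×14.6) = 6.393×10^-7 K/W
R_outer film = 1/(h_o·A) = 1/(27.2×14.6) = 0.002518 K/W
R_total = 0.04176 K/W
Q = ΔT / R_total = 37 / 0.04176

Q ≈ 886 W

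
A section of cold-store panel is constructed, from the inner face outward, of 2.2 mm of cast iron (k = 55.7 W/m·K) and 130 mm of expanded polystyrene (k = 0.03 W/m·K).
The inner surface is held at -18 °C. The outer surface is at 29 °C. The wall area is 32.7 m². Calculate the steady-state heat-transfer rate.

Treating each layer as a thermal resistance in series:
R_cast iron = L/(kA) = 0.0022/(55.7×32.7) = 1.208×10^-6 K/W
R_expanded polystyrene = L/(kA) = 0.13/(0.03×32.7) = 0.1325 K/W
R_total = 0.1325 K/W
Q = ΔT / R_total = 47 / 0.1325

Q ≈ 355 W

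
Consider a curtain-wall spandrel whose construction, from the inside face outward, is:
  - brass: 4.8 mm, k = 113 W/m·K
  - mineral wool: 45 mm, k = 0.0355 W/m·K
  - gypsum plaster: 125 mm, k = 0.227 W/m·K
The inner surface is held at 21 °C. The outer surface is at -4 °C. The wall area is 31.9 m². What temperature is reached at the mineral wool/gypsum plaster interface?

T ≈ 3.57 °C

Series thermal resistances:
R_brass = L/(kA) = 0.0048/(113×31.9) = 1.332×10^-6 K/W
R_mineral wool = L/(kA) = 0.045/(0.0355×31.9) = 0.03974 K/W
R_gypsum plaster = L/(kA) = 0.125/(0.227×31.9) = 0.01726 K/W
R_total = 0.057 K/W;  Q = ΔT/R_total = 25/0.057 = 438.6 W
T_interface = T_inner − Q·ΣR(inner→interface) = 21 − 439×0.03974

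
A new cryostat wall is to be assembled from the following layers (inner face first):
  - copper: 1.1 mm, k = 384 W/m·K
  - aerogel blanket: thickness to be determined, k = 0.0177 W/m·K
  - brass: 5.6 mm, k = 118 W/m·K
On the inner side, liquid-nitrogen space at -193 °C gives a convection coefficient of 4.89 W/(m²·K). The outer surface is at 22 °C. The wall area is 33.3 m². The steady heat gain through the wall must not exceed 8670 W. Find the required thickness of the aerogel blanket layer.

L ≈ 11 mm

Treating each layer as a thermal resistance in series:
R_inner film = 1/(h_i·A) = 1/(4.89×33.3) = 0.006141 K/W
R_copper = L/(kA) = 0.0011/(384×33.3) = 8.602×10^-8 K/W
R_brass = L/(kA) = 0.0056/(118×33.3) = 1.425×10^-6 K/W
Sum of the known resistances R_other = 0.006143 K/W
Required total resistance R_tot = ΔT/Q_allow = 215/8670 = 0.0248 K/W
R_aerogel blanket = R_tot − R_other = 0.01866 K/W
L = R·k·A = 0.01866×0.0177×33.3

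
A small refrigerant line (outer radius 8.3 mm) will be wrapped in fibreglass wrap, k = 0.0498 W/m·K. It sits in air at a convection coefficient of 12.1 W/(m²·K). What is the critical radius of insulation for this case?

For a cylinder r_cr = k/h = 0.0498/12.1
r_cr = 4.12 mm; since the bare radius (8.3 mm) is above r_cr, any added insulation will reduce heat loss.

r_cr ≈ 4.12 mm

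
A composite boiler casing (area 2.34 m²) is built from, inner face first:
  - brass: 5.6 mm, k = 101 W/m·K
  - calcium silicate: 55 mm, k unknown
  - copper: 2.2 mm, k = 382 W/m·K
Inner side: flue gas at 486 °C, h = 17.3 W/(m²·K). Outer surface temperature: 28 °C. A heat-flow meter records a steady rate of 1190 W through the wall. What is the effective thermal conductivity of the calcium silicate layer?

k ≈ 0.0653 W/(m·K)

Series thermal resistances:
R_inner film = 1/(h_i·A) = 1/(17.3×2.34) = 0.0247 K/W
R_brass = L/(kA) = 0.0056/(101×2.34) = 2.369×10^-5 K/W
R_copper = L/(kA) = 0.0022/(382×2.34) = 2.461×10^-6 K/W
Sum of known resistances R_other = 0.02473 K/W
Total R = ΔT/Q = 458/1190 = 0.3849 K/W
R_calcium silicate = R_total − R_other = 0.3601 K/W
k = L/(R·A) = 0.055/(0.3601×2.34)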